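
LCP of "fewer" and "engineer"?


Word 1: "fewer"
Word 2: "engineer"
Comparing from start:
  Pos 0: 'f' != 'e' (stop)
LCP = "" (length 0)


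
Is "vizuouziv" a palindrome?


Word: "vizuouziv"
Reversed: "vizuouziv"
Forward == Backward? vizuouziv == vizuouziv
Palindrome = Yes


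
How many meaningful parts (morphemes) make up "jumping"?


Word: "jumping"
Morphemes: jump | -ing
Each morpheme carries meaning
= 2 morphemes


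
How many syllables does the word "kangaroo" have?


Word: "kangaroo"
Syllable breakdown: kan | ga | roo
Counting: 3 parts
= 3 syllables


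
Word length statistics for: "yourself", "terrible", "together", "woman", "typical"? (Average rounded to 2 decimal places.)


Lengths: "yourself"=8, "terrible"=8, "together"=8, "woman"=5, "typical"=7
Sum = 36, Count = 5
Average = 36/5 = 7.20
= avg=7.20, min=5, max=8


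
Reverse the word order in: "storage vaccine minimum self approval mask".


Original: "storage vaccine minimum self approval mask"
Words (1..n): storage | vaccine | minimum | self | approval | mask
Reversed (n..1): mask | approval | self | minimum | vaccine | storage
Result = "mask approval self minimum vaccine storage"


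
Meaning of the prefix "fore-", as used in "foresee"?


Prefix: fore-
Example: foresee = fore- + see
Meaning = before


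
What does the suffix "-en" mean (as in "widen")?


Suffix: -en
Example: widen (wide + -en, with a spelling change)
Meaning = to make / become


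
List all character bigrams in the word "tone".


Word: "tone" (length 4)
Number of bigrams = 4 - 2 + 1 = 3
  Position 0: "to"
  Position 1: "on"
  Position 2: "ne"
Bigrams = "to", "on", "ne"


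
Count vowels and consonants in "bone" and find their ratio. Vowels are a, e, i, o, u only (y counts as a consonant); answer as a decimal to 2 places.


Word: "bone"
Vowels (a,e,i,o,u): 2
Consonants: 2
Ratio = 2/2
= 1.00


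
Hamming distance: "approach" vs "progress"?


Comparing character by character (same length = 8):
  Pos 0: 'a' vs 'p' !=
  Pos 1: 'p' vs 'r' !=
  Pos 2: 'p' vs 'o' !=
  Pos 3: 'r' vs 'g' !=
  Pos 4: 'o' vs 'r' !=
  Pos 5: 'a' vs 'e' !=
  Pos 6: 'c' vs 's' !=
  Pos 7: 'h' vs 's' !=
Hamming distance = 8


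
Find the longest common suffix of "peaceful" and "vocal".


Word 1: "peaceful"
Word 2: "vocal"
Comparing from end:
  Pos -1: 'l' == 'l'
  Pos -2: 'u' != 'a' (stop)
LCS = "l" (length 1)


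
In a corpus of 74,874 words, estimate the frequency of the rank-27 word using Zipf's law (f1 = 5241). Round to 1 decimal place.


Zipf's law: f(r) = f(1) / r
f(1) = 5241
f(27) = 5241 / 27
= 194.1 occurrences


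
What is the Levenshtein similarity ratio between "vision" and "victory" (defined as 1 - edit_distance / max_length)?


Word 1: "vision" (length 6)
Word 2: "victory" (length 7)
One optimal edit sequence:
  1. keep 'v'
  2. keep 'i'
  3. substitute 's' -> 'c'  (+1)
  4. substitute 'i' -> 't'  (+1)
  5. keep 'o'
  6. insert 'r'  (+1)
  7. substitute 'n' -> 'y'  (+1)
Edit distance = 4
Max length = max(6, 7) = 7
Similarity = 1 - 4/7
= 0.4286


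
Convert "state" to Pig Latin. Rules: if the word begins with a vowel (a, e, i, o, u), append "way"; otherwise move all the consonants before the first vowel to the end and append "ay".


Word: "state"
Starts with consonant(s) → move to end, add 'ay'
Consonant cluster: "st"
Pig Latin = "atestay"


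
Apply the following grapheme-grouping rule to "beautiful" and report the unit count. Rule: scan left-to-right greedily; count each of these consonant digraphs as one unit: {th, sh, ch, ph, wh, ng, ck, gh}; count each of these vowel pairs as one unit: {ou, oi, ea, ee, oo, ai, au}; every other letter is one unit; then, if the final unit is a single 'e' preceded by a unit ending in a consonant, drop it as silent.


Word: "beautiful" (9 letters)
Left-to-right scan:
  1. 'b' (letter)
  2. 'ea' (vowel-pair)
  3. 'u' (letter)
  4. 't' (letter)
  5. 'i' (letter)
  6. 'f' (letter)
  7. 'u' (letter)
  8. 'l' (letter)
Units from scan: 8
Sound units = 8 units


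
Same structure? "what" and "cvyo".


Pattern of "what": [0, 1, 2, 3]
Pattern of "cvyo": [0, 1, 2, 3]
Patterns match
Same pattern = Yes


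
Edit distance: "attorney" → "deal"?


Word 1: "attorney" (length 8)
Word 2: "deal" (length 4)
One optimal edit sequence (insert/delete/substitute each cost 1):
  1. delete 'a'  (+1)
  2. delete 't'  (+1)
  3. delete 't'  (+1)
  4. delete 'o'  (+1)
  5. substitute 'r' -> 'd'  (+1)
  6. substitute 'n' -> 'e'  (+1)
  7. substitute 'e' -> 'a'  (+1)
  8. substitute 'y' -> 'l'  (+1)
Total edit operations: 8
Edit distance = 8


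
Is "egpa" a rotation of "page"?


Word: "page", Candidate: "egpa"
Method: check if candidate is substring of word+word
"pagepage" contains "egpa"? No
Is rotation = No


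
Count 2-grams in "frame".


Word: "frame" (length 5)
Number of 2-grams = length - 2 + 1 = 5 - 2 + 1
= 4


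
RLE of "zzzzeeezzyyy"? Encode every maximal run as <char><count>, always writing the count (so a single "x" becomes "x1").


String: "zzzzeeezzyyy"
Scanning for consecutive runs:
  'z' x 4
  'e' x 3
  'z' x 2
  'y' x 3
RLE = "z4e3z2y3"


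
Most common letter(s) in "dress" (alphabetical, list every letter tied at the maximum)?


Word: "dress"
Letter counts:
  'd': 1
  'e': 1
  'r': 1
  's': 2
Maximum count = 2
Most frequent = 's' (2 times each)


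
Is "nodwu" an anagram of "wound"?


Word 1: "wound" → sorted: dnouw
Word 2: "nodwu" → sorted: dnouw
Same letters? dnouw == dnouw
Anagram = Yes


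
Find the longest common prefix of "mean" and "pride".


Word 1: "mean"
Word 2: "pride"
Comparing from start:
  Pos 0: 'm' != 'p' (stop)
LCP = "" (length 0)


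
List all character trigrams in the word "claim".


Word: "claim" (length 5)
Number of trigrams = 5 - 3 + 1 = 3
  Position 0: "cla"
  Position 1: "lai"
  Position 2: "aim"
Trigrams = "cla", "lai", "aim"


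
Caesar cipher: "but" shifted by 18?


Word: "but"
Shift: 18
Each letter → (letter + shift) mod 26:
  'b' (1) + 18 = 19 → 't'
  'u' (20) + 18 = 12 → 'm'
  't' (19) + 18 = 11 → 'l'
Result = "tml"


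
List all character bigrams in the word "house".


Word: "house" (length 5)
Number of bigrams = 5 - 2 + 1 = 4
  Position 0: "ho"
  Position 1: "ou"
  Position 2: "us"
  Position 3: "se"
Bigrams = "ho", "ou", "us", "se"


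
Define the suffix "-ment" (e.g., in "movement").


Suffix: -ment
Example: movement = move + -ment
Meaning = result of action


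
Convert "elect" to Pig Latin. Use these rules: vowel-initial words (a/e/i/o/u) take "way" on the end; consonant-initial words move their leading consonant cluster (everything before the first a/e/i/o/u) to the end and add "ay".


Word: "elect"
Starts with vowel → add 'way'
Pig Latin = "electway"


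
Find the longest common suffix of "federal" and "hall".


Word 1: "federal"
Word 2: "hall"
Comparing from end:
  Pos -1: 'l' == 'l'
  Pos -2: 'a' != 'l' (stop)
LCS = "l" (length 1)


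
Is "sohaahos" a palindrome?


Word: "sohaahos"
Reversed: "sohaahos"
Forward == Backward? sohaahos == sohaahos
Palindrome = Yes


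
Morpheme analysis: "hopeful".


Word: "hopeful"
Morphemes: hope / -ful
Each morpheme carries meaning
= 2 morphemes


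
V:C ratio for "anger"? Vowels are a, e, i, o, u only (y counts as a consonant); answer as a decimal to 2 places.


Word: "anger"
Vowels (a,e,i,o,u): 2
Consonants: 3
Ratio = 2/3
= 0.67


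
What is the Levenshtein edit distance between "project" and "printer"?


Word 1: "project" (length 7)
Word 2: "printer" (length 7)
One optimal edit sequence (insert/delete/substitute each cost 1):
  1. keep 'p'
  2. keep 'r'
  3. substitute 'o' -> 'i'  (+1)
  4. substitute 'j' -> 'n'  (+1)
  5. substitute 'e' -> 't'  (+1)
  6. substitute 'c' -> 'e'  (+1)
  7. substitute 't' -> 'r'  (+1)
Total edit operations: 5
Edit distance = 5


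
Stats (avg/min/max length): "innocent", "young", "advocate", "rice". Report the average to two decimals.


Lengths: "innocent"=8, "young"=5, "advocate"=8, "rice"=4
Sum = 25, Count = 4
Average = 25/4 = 6.25
= avg=6.25, min=4, max=8


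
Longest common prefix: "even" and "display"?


Word 1: "even"
Word 2: "display"
Comparing from start:
  Pos 0: 'e' != 'd' (stop)
LCP = "" (length 0)


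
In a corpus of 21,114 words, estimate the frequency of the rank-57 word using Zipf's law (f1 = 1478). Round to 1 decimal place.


Zipf's law: f(r) = f(1) / r
f(1) = 1478
f(57) = 1478 / 57
= 25.9 occurrences


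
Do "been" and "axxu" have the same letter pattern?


Pattern of "been": [0, 1, 1, 2]
Pattern of "axxu": [0, 1, 1, 2]
Patterns match
Same pattern = Yes


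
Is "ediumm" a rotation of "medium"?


Word: "medium", Candidate: "ediumm"
Method: check if candidate is substring of word+word
"mediummedium" contains "ediumm"? Yes
Is rotation = Yes


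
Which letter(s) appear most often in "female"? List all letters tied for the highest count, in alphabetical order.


Word: "female"
Letter counts:
  'a': 1
  'e': 2
  'f': 1
  'l': 1
  'm': 1
Maximum count = 2
Most frequent = 'e' (2 times each)


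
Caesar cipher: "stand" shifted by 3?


Word: "stand"
Shift: 3
Each letter → (letter + shift) mod 26:
  's' (18) + 3 = 21 → 'v'
  't' (19) + 3 = 22 → 'w'
  'a' (0) + 3 = 3 → 'd'
  'n' (13) + 3 = 16 → 'q'
  'd' (3) + 3 = 6 → 'g'
Result = "vwdqg"


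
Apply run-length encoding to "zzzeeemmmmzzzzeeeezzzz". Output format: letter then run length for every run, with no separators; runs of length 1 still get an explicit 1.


String: "zzzeeemmmmzzzzeeeezzzz"
Scanning for consecutive runs:
  'z' x 3
  'e' x 3
  'm' x 4
  'z' x 4
  'e' x 4
  'z' x 4
RLE = "z3e3m4z4e4z4"


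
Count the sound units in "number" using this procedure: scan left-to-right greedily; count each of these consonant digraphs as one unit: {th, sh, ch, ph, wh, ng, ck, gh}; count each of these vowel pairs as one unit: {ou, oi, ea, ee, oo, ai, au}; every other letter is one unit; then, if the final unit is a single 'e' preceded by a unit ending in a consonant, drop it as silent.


Word: "number" (6 letters)
Left-to-right scan:
  (1) 'n' (letter)
  (2) 'u' (letter)
  (3) 'm' (letter)
  (4) 'b' (letter)
  (5) 'e' (letter)
  (6) 'r' (letter)
Units from scan: 6
Sound units = 6 units


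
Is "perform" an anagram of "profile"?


Word 1: "profile" → sorted: efilopr
Word 2: "perform" → sorted: efmoprr
Same letters? efilopr != efmoprr
Anagram = No


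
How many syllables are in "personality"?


Word: "personality"
Syllable breakdown: per-son-al-i-ty
Counting: 5 parts
= 5 syllables


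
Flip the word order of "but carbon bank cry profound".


Original: "but carbon bank cry profound"
Words (1..n): but | carbon | bank | cry | profound
Reversed (n..1): profound | cry | bank | carbon | but
Result = "profound cry bank carbon but"


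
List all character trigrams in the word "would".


Word: "would" (length 5)
Number of trigrams = 5 - 3 + 1 = 3
  Position 0: "wou"
  Position 1: "oul"
  Position 2: "uld"
Trigrams = "wou", "oul", "uld"


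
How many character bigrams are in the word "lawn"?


Word: "lawn" (length 4)
Number of 2-grams = length - 2 + 1 = 4 - 2 + 1
= 3


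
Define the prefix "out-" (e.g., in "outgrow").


Prefix: out-
As in: outgrow -> out- + grow
Meaning = surpass


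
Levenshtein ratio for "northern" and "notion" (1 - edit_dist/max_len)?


Word 1: "northern" (length 8)
Word 2: "notion" (length 6)
One optimal edit sequence:
  1. keep 'n'
  2. keep 'o'
  3. delete 'r'  (+1)
  4. keep 't'
  5. delete 'h'  (+1)
  6. substitute 'e' -> 'i'  (+1)
  7. substitute 'r' -> 'o'  (+1)
  8. keep 'n'
Edit distance = 4
Max length = max(8, 6) = 8
Similarity = 1 - 4/8
= 0.5000


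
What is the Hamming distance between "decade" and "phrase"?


Comparing character by character (same length = 6):
  Pos 0: 'd' vs 'p' !=
  Pos 1: 'e' vs 'h' !=
  Pos 2: 'c' vs 'r' !=
  Pos 3: 'a' vs 'a' =
  Pos 4: 'd' vs 's' !=
  Pos 5: 'e' vs 'e' =
Hamming distance = 4


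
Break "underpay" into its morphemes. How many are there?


Word: "underpay"
Morphemes: under- | pay
Each morpheme carries meaning
= 2 morphemes


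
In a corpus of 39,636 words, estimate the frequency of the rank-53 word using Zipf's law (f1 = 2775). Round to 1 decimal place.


Zipf's law: f(r) = f(1) / r
f(1) = 2775
f(53) = 2775 / 53
= 52.4 occurrences


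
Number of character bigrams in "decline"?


Word: "decline" (length 7)
Number of 2-grams = length - 2 + 1 = 7 - 2 + 1
= 6


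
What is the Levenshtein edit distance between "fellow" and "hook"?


Word 1: "fellow" (length 6)
Word 2: "hook" (length 4)
One optimal edit sequence (insert/delete/substitute each cost 1):
  1. delete 'f'  (+1)
  2. delete 'e'  (+1)
  3. substitute 'l' -> 'h'  (+1)
  4. substitute 'l' -> 'o'  (+1)
  5. keep 'o'
  6. substitute 'w' -> 'k'  (+1)
Total edit operations: 5
Edit distance = 5


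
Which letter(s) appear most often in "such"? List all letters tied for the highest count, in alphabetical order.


Word: "such"
Letter counts:
  'c': 1
  'h': 1
  's': 1
  'u': 1
Maximum count = 1
Most frequent = 'c', 'h', 's', 'u' (1 time each)


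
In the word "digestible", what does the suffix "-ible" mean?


Suffix: -ible
Example: digestible (digest + -ible)
Meaning = capable of


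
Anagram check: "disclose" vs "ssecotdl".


Word 1: "disclose" → sorted: cdeiloss
Word 2: "ssecotdl" → sorted: cdelosst
Same letters? cdeiloss != cdelosst
Anagram = No


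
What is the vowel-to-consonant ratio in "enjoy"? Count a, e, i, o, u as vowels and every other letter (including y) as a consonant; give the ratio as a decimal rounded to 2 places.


Word: "enjoy"
Vowels (a,e,i,o,u): 2
Consonants: 3
Ratio = 2/3
= 0.67


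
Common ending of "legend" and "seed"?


Word 1: "legend"
Word 2: "seed"
Comparing from end:
  Pos -1: 'd' == 'd'
  Pos -2: 'n' != 'e' (stop)
LCS = "d" (length 1)


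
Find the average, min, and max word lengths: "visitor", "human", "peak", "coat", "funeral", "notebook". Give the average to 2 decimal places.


Lengths: "visitor"=7, "human"=5, "peak"=4, "coat"=4, "funeral"=7, "notebook"=8
Sum = 35, Count = 6
Average = 35/6 = 5.83
= avg=5.83, min=4, max=8


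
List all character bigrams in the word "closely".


Word: "closely" (length 7)
Number of bigrams = 7 - 2 + 1 = 6
  Position 0: "cl"
  Position 1: "lo"
  Position 2: "os"
  Position 3: "se"
  Position 4: "el"
  Position 5: "ly"
Bigrams = "cl", "lo", "os", "se", "el", "ly"


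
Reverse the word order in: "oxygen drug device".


Original: "oxygen drug device"
Words (1..n): oxygen | drug | device
Reversed (n..1): device | drug | oxygen
Result = "device drug oxygen"


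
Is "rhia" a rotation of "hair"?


Word: "hair", Candidate: "rhia"
Method: check if candidate is substring of word+word
"hairhair" contains "rhia"? No
Is rotation = No


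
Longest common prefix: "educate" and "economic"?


Word 1: "educate"
Word 2: "economic"
Comparing from start:
  Pos 0: 'e' == 'e'
  Pos 1: 'd' != 'c' (stop)
LCP = "e" (length 1)


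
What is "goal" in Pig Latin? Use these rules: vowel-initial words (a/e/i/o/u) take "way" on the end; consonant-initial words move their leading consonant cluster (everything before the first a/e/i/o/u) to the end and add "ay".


Word: "goal"
Starts with consonant(s) → move to end, add 'ay'
Consonant cluster: "g"
Pig Latin = "oalgay"


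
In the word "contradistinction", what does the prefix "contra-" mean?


Prefix: contra-
Example: contradistinction (contra- + distinction)
Meaning = against


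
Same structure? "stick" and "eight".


Pattern of "stick": [0, 1, 2, 3, 4]
Pattern of "eight": [0, 1, 2, 3, 4]
Patterns match
Same pattern = Yes


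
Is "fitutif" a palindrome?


Word: "fitutif"
Reversed: "fitutif"
Forward == Backward? fitutif == fitutif
Palindrome = Yes


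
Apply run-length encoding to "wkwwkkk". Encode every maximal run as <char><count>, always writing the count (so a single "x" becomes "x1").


String: "wkwwkkk"
Scanning for consecutive runs:
  'w' x 1
  'k' x 1
  'w' x 2
  'k' x 3
RLE = "w1k1w2k3"


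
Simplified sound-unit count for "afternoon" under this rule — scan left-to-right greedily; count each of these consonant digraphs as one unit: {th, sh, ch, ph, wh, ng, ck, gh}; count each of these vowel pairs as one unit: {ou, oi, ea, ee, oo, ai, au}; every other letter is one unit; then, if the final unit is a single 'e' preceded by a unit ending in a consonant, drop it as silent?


Word: "afternoon" (9 letters)
Left-to-right scan:
  [1] 'a' (letter)
  [2] 'f' (letter)
  [3] 't' (letter)
  [4] 'e' (letter)
  [5] 'r' (letter)
  [6] 'n' (letter)
  [7] 'oo' (vowel-pair)
  [8] 'n' (letter)
Units from scan: 8
Sound units = 8 units


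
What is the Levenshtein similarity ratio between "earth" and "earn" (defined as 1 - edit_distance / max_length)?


Word 1: "earth" (length 5)
Word 2: "earn" (length 4)
One optimal edit sequence:
  1. keep 'e'
  2. keep 'a'
  3. keep 'r'
  4. delete 't'  (+1)
  5. substitute 'h' -> 'n'  (+1)
Edit distance = 2
Max length = max(5, 4) = 5
Similarity = 1 - 2/5
= 0.6000


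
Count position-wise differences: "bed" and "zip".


Comparing character by character (same length = 3):
  Pos 0: 'b' vs 'z' !=
  Pos 1: 'e' vs 'i' !=
  Pos 2: 'd' vs 'p' !=
Hamming distance = 3


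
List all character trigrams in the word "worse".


Word: "worse" (length 5)
Number of trigrams = 5 - 3 + 1 = 3
  Position 0: "wor"
  Position 1: "ors"
  Position 2: "rse"
Trigrams = "wor", "ors", "rse"


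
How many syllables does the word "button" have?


Word: "button"
Syllable breakdown: but | ton
Counting: 2 parts
= 2 syllables


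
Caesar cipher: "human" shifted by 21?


Word: "human"
Shift: 21
Each letter → (letter + shift) mod 26:
  'h' (7) + 21 = 2 → 'c'
  'u' (20) + 21 = 15 → 'p'
  'm' (12) + 21 = 7 → 'h'
  'a' (0) + 21 = 21 → 'v'
  'n' (13) + 21 = 8 → 'i'
Result = "cphvi"


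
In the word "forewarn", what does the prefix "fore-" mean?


Prefix: fore-
Example: forewarn = fore- + warn
Meaning = before


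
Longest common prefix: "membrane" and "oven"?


Word 1: "membrane"
Word 2: "oven"
Comparing from start:
  Pos 0: 'm' != 'o' (stop)
LCP = "" (length 0)


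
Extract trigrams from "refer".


Word: "refer" (length 5)
Number of trigrams = 5 - 3 + 1 = 3
  Position 0: "ref"
  Position 1: "efe"
  Position 2: "fer"
Trigrams = "ref", "efe", "fer"


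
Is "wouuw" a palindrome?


Word: "wouuw"
Reversed: "wuuow"
Forward == Backward? wouuw != wuuow
Palindrome = No


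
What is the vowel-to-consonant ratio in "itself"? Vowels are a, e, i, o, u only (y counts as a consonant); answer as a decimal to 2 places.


Word: "itself"
Vowels (a,e,i,o,u): 2
Consonants: 4
Ratio = 2/4
= 0.50


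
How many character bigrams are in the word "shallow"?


Word: "shallow" (length 7)
Number of 2-grams = length - 2 + 1 = 7 - 2 + 1
= 6


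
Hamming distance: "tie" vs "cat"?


Comparing character by character (same length = 3):
  Pos 0: 't' vs 'c' !=
  Pos 1: 'i' vs 'a' !=
  Pos 2: 'e' vs 't' !=
Hamming distance = 3


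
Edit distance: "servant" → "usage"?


Word 1: "servant" (length 7)
Word 2: "usage" (length 5)
One optimal edit sequence (insert/delete/substitute each cost 1):
  1. delete 's'  (+1)
  2. delete 'e'  (+1)
  3. substitute 'r' -> 'u'  (+1)
  4. substitute 'v' -> 's'  (+1)
  5. keep 'a'
  6. substitute 'n' -> 'g'  (+1)
  7. substitute 't' -> 'e'  (+1)
Total edit operations: 6
Edit distance = 6


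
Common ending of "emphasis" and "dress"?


Word 1: "emphasis"
Word 2: "dress"
Comparing from end:
  Pos -1: 's' == 's'
  Pos -2: 'i' != 's' (stop)
LCS = "s" (length 1)


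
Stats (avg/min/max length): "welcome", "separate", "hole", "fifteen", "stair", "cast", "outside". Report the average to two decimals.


Lengths: "welcome"=7, "separate"=8, "hole"=4, "fifteen"=7, "stair"=5, "cast"=4, "outside"=7
Sum = 42, Count = 7
Average = 42/7 = 6.00
= avg=6.00, min=4, max=8


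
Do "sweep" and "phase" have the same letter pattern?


Pattern of "sweep": [0, 1, 2, 2, 3]
Pattern of "phase": [0, 1, 2, 3, 4]
Patterns do not match
Same pattern = No


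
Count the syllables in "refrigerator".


Word: "refrigerator"
Syllable breakdown: re / frig / er / a / tor
Counting: 5 parts
= 5 syllables


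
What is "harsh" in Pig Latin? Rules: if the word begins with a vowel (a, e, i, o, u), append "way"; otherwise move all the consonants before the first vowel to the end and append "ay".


Word: "harsh"
Starts with consonant(s) → move to end, add 'ay'
Consonant cluster: "h"
Pig Latin = "arshhay"


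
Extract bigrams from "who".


Word: "who" (length 3)
Number of bigrams = 3 - 2 + 1 = 2
  Position 0: "wh"
  Position 1: "ho"
Bigrams = "wh", "ho"


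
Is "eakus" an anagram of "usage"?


Word 1: "usage" → sorted: aegsu
Word 2: "eakus" → sorted: aeksu
Same letters? aegsu != aeksu
Anagram = No


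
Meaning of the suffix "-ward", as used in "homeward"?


Suffix: -ward
Example: homeward (home + -ward)
Meaning = in the direction of


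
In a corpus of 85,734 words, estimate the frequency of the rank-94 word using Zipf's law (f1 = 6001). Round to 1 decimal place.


Zipf's law: f(r) = f(1) / r
f(1) = 6001
f(94) = 6001 / 94
= 63.8 occurrences


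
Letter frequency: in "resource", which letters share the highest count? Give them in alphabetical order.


Word: "resource"
Letter counts:
  'c': 1
  'e': 2
  'o': 1
  'r': 2
  's': 1
  'u': 1
Maximum count = 2
Most frequent = 'e', 'r' (2 times each)


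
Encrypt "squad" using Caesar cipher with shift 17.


Word: "squad"
Shift: 17
Each letter → (letter + shift) mod 26:
  's' (18) + 17 = 9 → 'j'
  'q' (16) + 17 = 7 → 'h'
  'u' (20) + 17 = 11 → 'l'
  'a' (0) + 17 = 17 → 'r'
  'd' (3) + 17 = 20 → 'u'
Result = "jhlru"


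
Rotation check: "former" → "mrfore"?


Word: "former", Candidate: "mrfore"
Method: check if candidate is substring of word+word
"formerformer" contains "mrfore"? No
Is rotation = No


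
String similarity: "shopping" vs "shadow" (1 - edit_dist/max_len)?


Word 1: "shopping" (length 8)
Word 2: "shadow" (length 6)
One optimal edit sequence:
  1. keep 's'
  2. keep 'h'
  3. delete 'o'  (+1)
  4. delete 'p'  (+1)
  5. substitute 'p' -> 'a'  (+1)
  6. substitute 'i' -> 'd'  (+1)
  7. substitute 'n' -> 'o'  (+1)
  8. substitute 'g' -> 'w'  (+1)
Edit distance = 6
Max length = max(8, 6) = 8
Similarity = 1 - 6/8
= 0.2500


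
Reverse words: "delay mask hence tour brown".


Original: "delay mask hence tour brown"
Words (1..n): delay | mask | hence | tour | brown
Reversed (n..1): brown | tour | hence | mask | delay
Result = "brown tour hence mask delay"


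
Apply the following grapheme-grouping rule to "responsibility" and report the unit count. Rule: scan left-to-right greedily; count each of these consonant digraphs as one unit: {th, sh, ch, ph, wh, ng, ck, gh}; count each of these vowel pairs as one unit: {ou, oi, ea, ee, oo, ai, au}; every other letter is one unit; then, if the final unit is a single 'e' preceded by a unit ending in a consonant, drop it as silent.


Word: "responsibility" (14 letters)
Left-to-right scan:
  (1) 'r' (letter)
  (2) 'e' (letter)
  (3) 's' (letter)
  (4) 'p' (letter)
  (5) 'o' (letter)
  (6) 'n' (letter)
  (7) 's' (letter)
  (8) 'i' (letter)
  (9) 'b' (letter)
  (10) 'i' (letter)
  (11) 'l' (letter)
  (12) 'i' (letter)
  (13) 't' (letter)
  (14) 'y' (letter)
Units from scan: 14
Sound units = 14 units


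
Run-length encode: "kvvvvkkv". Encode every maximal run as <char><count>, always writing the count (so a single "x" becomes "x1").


String: "kvvvvkkv"
Scanning for consecutive runs:
  'k' x 1
  'v' x 4
  'k' x 2
  'v' x 1
RLE = "k1v4k2v1"


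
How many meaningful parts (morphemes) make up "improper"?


Word: "improper"
Morphemes: im- / proper
Each morpheme carries meaning
= 2 morphemes


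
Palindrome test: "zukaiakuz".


Word: "zukaiakuz"
Reversed: "zukaiakuz"
Forward == Backward? zukaiakuz == zukaiakuz
Palindrome = Yes


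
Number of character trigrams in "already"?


Word: "already" (length 7)
Number of 3-grams = length - 3 + 1 = 7 - 3 + 1
= 5


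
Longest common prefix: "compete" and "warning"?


Word 1: "compete"
Word 2: "warning"
Comparing from start:
  Pos 0: 'c' != 'w' (stop)
LCP = "" (length 0)


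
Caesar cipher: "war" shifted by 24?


Word: "war"
Shift: 24
Each letter → (letter + shift) mod 26:
  'w' (22) + 24 = 20 → 'u'
  'a' (0) + 24 = 24 → 'y'
  'r' (17) + 24 = 15 → 'p'
Result = "uyp"


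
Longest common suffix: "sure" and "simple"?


Word 1: "sure"
Word 2: "simple"
Comparing from end:
  Pos -1: 'e' == 'e'
  Pos -2: 'r' != 'l' (stop)
LCS = "e" (length 1)


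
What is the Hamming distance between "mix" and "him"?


Comparing character by character (same length = 3):
  Pos 0: 'm' vs 'h' !=
  Pos 1: 'i' vs 'i' =
  Pos 2: 'x' vs 'm' !=
Hamming distance = 2


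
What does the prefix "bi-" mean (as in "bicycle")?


Prefix: bi-
As in: bicycle -> bi- + cycle
Meaning = two


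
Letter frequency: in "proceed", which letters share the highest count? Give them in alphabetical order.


Word: "proceed"
Letter counts:
  'c': 1
  'd': 1
  'e': 2
  'o': 1
  'p': 1
  'r': 1
Maximum count = 2
Most frequent = 'e' (2 times each)


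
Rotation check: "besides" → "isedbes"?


Word: "besides", Candidate: "isedbes"
Method: check if candidate is substring of word+word
"besidesbesides" contains "isedbes"? No
Is rotation = No


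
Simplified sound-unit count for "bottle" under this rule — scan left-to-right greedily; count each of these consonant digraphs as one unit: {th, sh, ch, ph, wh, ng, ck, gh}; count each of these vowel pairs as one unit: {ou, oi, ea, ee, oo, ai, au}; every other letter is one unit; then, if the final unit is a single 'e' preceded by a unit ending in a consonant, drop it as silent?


Word: "bottle" (6 letters)
Left-to-right scan:
  1. 'b' (letter)
  2. 'o' (letter)
  3. 't' (letter)
  4. 't' (letter)
  5. 'l' (letter)
  6. 'e' (letter)
Units from scan: 6
Final unit is 'e' after a consonant -> drop as silent (-1)
Sound units = 5 units


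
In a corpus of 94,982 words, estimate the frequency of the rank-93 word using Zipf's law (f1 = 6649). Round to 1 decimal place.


Zipf's law: f(r) = f(1) / r
f(1) = 6649
f(93) = 6649 / 93
= 71.5 occurrences


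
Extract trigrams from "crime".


Word: "crime" (length 5)
Number of trigrams = 5 - 3 + 1 = 3
  Position 0: "cri"
  Position 1: "rim"
  Position 2: "ime"
Trigrams = "cri", "rim", "ime"


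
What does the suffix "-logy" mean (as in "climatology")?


Suffix: -logy
As in: climatology -> climate + -logy, with a spelling change
Meaning = study of


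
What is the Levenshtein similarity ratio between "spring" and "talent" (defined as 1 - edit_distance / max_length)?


Word 1: "spring" (length 6)
Word 2: "talent" (length 6)
One optimal edit sequence:
  1. substitute 's' -> 't'  (+1)
  2. substitute 'p' -> 'a'  (+1)
  3. substitute 'r' -> 'l'  (+1)
  4. substitute 'i' -> 'e'  (+1)
  5. keep 'n'
  6. substitute 'g' -> 't'  (+1)
Edit distance = 5
Max length = max(6, 6) = 6
Similarity = 1 - 5/6
= 0.1667


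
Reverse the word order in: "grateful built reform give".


Original: "grateful built reform give"
Words (1..n): grateful | built | reform | give
Reversed (n..1): give | reform | built | grateful
Result = "give reform built grateful"


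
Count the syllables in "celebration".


Word: "celebration"
Syllable breakdown: cel | e | bra | tion
Counting: 4 parts
= 4 syllables


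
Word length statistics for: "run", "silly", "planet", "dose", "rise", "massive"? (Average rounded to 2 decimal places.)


Lengths: "run"=3, "silly"=5, "planet"=6, "dose"=4, "rise"=4, "massive"=7
Sum = 29, Count = 6
Average = 29/6 = 4.83
= avg=4.83, min=3, max=7


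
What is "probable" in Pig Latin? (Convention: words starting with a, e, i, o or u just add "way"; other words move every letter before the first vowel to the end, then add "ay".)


Word: "probable"
Starts with consonant(s) → move to end, add 'ay'
Consonant cluster: "pr"
Pig Latin = "obablepray"


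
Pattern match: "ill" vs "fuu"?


Pattern of "ill": [0, 1, 1]
Pattern of "fuu": [0, 1, 1]
Patterns match
Same pattern = Yes


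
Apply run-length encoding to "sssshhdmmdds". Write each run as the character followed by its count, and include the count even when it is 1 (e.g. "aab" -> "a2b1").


String: "sssshhdmmdds"
Scanning for consecutive runs:
  's' x 4
  'h' x 2
  'd' x 1
  'm' x 2
  'd' x 2
  's' x 1
RLE = "s4h2d1m2d2s1"


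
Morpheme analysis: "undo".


Word: "undo"
Morphemes: un- | do
Each morpheme carries meaning
= 2 morphemes


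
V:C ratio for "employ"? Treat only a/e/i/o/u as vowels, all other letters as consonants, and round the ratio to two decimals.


Word: "employ"
Vowels (a,e,i,o,u): 2
Consonants: 4
Ratio = 2/4
= 0.50


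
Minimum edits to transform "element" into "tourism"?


Word 1: "element" (length 7)
Word 2: "tourism" (length 7)
One optimal edit sequence (insert/delete/substitute each cost 1):
  1. substitute 'e' -> 't'  (+1)
  2. substitute 'l' -> 'o'  (+1)
  3. substitute 'e' -> 'u'  (+1)
  4. substitute 'm' -> 'r'  (+1)
  5. substitute 'e' -> 'i'  (+1)
  6. substitute 'n' -> 's'  (+1)
  7. substitute 't' -> 'm'  (+1)
Total edit operations: 7
Edit distance = 7


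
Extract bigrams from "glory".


Word: "glory" (length 5)
Number of bigrams = 5 - 2 + 1 = 4
  Position 0: "gl"
  Position 1: "lo"
  Position 2: "or"
  Position 3: "ry"
Bigrams = "gl", "lo", "or", "ry"


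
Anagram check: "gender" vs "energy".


Word 1: "gender" → sorted: deegnr
Word 2: "energy" → sorted: eegnry
Same letters? deegnr != eegnry
Anagram = No


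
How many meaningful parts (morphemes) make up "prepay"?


Word: "prepay"
Morphemes: pre- + pay
Each morpheme carries meaning
= 2 morphemes


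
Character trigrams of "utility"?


Word: "utility" (length 7)
Number of trigrams = 7 - 3 + 1 = 5
  Position 0: "uti"
  Position 1: "til"
  Position 2: "ili"
  Position 3: "lit"
  Position 4: "ity"
Trigrams = "uti", "til", "ili", "lit", "ity"


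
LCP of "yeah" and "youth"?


Word 1: "yeah"
Word 2: "youth"
Comparing from start:
  Pos 0: 'y' == 'y'
  Pos 1: 'e' != 'o' (stop)
LCP = "y" (length 1)


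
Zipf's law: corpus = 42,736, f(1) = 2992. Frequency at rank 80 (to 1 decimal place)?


Zipf's law: f(r) = f(1) / r
f(1) = 2992
f(80) = 2992 / 80
= 37.4 occurrences


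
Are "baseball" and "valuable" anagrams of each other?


Word 1: "baseball" → sorted: aabbells
Word 2: "valuable" → sorted: aabelluv
Same letters? aabbells != aabelluv
Anagram = No


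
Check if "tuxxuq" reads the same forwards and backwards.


Word: "tuxxuq"
Reversed: "quxxut"
Forward == Backward? tuxxuq != quxxut
Palindrome = No


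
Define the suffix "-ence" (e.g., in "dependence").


Suffix: -ence
As in: dependence -> depend + -ence
Meaning = state of


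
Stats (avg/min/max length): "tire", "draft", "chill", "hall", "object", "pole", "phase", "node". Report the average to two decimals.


Lengths: "tire"=4, "draft"=5, "chill"=5, "hall"=4, "object"=6, "pole"=4, "phase"=5, "node"=4
Sum = 37, Count = 8
Average = 37/8 = 4.63
= avg=4.63, min=4, max=6


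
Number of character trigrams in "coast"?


Word: "coast" (length 5)
Number of 3-grams = length - 3 + 1 = 5 - 3 + 1
= 3


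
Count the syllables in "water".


Word: "water"
Syllable breakdown: wa · ter
Counting: 2 parts
= 2 syllables


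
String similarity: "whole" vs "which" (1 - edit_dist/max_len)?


Word 1: "whole" (length 5)
Word 2: "which" (length 5)
One optimal edit sequence:
  1. keep 'w'
  2. keep 'h'
  3. substitute 'o' -> 'i'  (+1)
  4. substitute 'l' -> 'c'  (+1)
  5. substitute 'e' -> 'h'  (+1)
Edit distance = 3
Max length = max(5, 5) = 5
Similarity = 1 - 3/5
= 0.4000


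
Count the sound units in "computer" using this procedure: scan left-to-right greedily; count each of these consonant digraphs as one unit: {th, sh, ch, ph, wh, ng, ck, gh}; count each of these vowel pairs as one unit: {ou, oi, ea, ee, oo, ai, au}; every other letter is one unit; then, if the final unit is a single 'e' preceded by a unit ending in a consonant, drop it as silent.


Word: "computer" (8 letters)
Left-to-right scan:
  (1) 'c' (letter)
  (2) 'o' (letter)
  (3) 'm' (letter)
  (4) 'p' (letter)
  (5) 'u' (letter)
  (6) 't' (letter)
  (7) 'e' (letter)
  (8) 'r' (letter)
Units from scan: 8
Sound units = 8 units


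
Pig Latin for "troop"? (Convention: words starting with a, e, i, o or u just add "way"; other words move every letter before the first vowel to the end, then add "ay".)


Word: "troop"
Starts with consonant(s) → move to end, add 'ay'
Consonant cluster: "tr"
Pig Latin = "ooptray"


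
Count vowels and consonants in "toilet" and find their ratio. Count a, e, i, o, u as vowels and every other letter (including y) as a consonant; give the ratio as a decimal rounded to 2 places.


Word: "toilet"
Vowels (a,e,i,o,u): 3
Consonants: 3
Ratio = 3/3
= 1.00


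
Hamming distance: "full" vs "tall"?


Comparing character by character (same length = 4):
  Pos 0: 'f' vs 't' !=
  Pos 1: 'u' vs 'a' !=
  Pos 2: 'l' vs 'l' =
  Pos 3: 'l' vs 'l' =
Hamming distance = 2


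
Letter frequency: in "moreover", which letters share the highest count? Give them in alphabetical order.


Word: "moreover"
Letter counts:
  'e': 2
  'm': 1
  'o': 2
  'r': 2
  'v': 1
Maximum count = 2
Most frequent = 'e', 'o', 'r' (2 times each)


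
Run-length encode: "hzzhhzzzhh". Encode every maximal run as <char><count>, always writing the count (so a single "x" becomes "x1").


String: "hzzhhzzzhh"
Scanning for consecutive runs:
  'h' x 1
  'z' x 2
  'h' x 2
  'z' x 3
  'h' x 2
RLE = "h1z2h2z3h2"


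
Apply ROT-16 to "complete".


Word: "complete"
Shift: 16
Each letter → (letter + shift) mod 26:
  'c' (2) + 16 = 18 → 's'
  'o' (14) + 16 = 4 → 'e'
  'm' (12) + 16 = 2 → 'c'
  'p' (15) + 16 = 5 → 'f'
  'l' (11) + 16 = 1 → 'b'
  'e' (4) + 16 = 20 → 'u'
  't' (19) + 16 = 9 → 'j'
  'e' (4) + 16 = 20 → 'u'
Result = "secfbuju"


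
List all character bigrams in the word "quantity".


Word: "quantity" (length 8)
Number of bigrams = 8 - 2 + 1 = 7
  Position 0: "qu"
  Position 1: "ua"
  Position 2: "an"
  Position 3: "nt"
  Position 4: "ti"
  Position 5: "it"
  Position 6: "ty"
Bigrams = "qu", "ua", "an", "nt", "ti", "it", "ty"


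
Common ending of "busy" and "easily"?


Word 1: "busy"
Word 2: "easily"
Comparing from end:
  Pos -1: 'y' == 'y'
  Pos -2: 's' != 'l' (stop)
LCS = "y" (length 1)


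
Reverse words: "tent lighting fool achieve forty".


Original: "tent lighting fool achieve forty"
Words (1..n): tent | lighting | fool | achieve | forty
Reversed (n..1): forty | achieve | fool | lighting | tent
Result = "forty achieve fool lighting tent"


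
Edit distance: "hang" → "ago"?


Word 1: "hang" (length 4)
Word 2: "ago" (length 3)
One optimal edit sequence (insert/delete/substitute each cost 1):
  1. delete 'h'  (+1)
  2. keep 'a'
  3. substitute 'n' -> 'g'  (+1)
  4. substitute 'g' -> 'o'  (+1)
Total edit operations: 3
Edit distance = 3


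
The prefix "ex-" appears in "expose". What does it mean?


Prefix: ex-
Example: expose (ex- + pose)
Meaning = out / former


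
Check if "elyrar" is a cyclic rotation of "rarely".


Word: "rarely", Candidate: "elyrar"
Method: check if candidate is substring of word+word
"rarelyrarely" contains "elyrar"? Yes
Is rotation = Yes


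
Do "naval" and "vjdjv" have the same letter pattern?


Pattern of "naval": [0, 1, 2, 1, 3]
Pattern of "vjdjv": [0, 1, 2, 1, 0]
Patterns do not match
Same pattern = No


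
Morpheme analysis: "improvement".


Word: "improvement"
Morphemes: improve | -ment
Each morpheme carries meaning
= 2 morphemes


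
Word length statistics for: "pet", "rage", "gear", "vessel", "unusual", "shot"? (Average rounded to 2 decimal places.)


Lengths: "pet"=3, "rage"=4, "gear"=4, "vessel"=6, "unusual"=7, "shot"=4
Sum = 28, Count = 6
Average = 28/6 = 4.67
= avg=4.67, min=3, max=7


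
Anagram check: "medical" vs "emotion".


Word 1: "medical" → sorted: acdeilm
Word 2: "emotion" → sorted: eimnoot
Same letters? acdeilm != eimnoot
Anagram = No


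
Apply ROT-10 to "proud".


Word: "proud"
Shift: 10
Each letter → (letter + shift) mod 26:
  'p' (15) + 10 = 25 → 'z'
  'r' (17) + 10 = 1 → 'b'
  'o' (14) + 10 = 24 → 'y'
  'u' (20) + 10 = 4 → 'e'
  'd' (3) + 10 = 13 → 'n'
Result = "zbyen"


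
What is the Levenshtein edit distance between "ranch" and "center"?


Word 1: "ranch" (length 5)
Word 2: "center" (length 6)
One optimal edit sequence (insert/delete/substitute each cost 1):
  1. substitute 'r' -> 'c'  (+1)
  2. substitute 'a' -> 'e'  (+1)
  3. keep 'n'
  4. insert 't'  (+1)
  5. substitute 'c' -> 'e'  (+1)
  6. substitute 'h' -> 'r'  (+1)
Total edit operations: 5
Edit distance = 5


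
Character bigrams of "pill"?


Word: "pill" (length 4)
Number of bigrams = 4 - 2 + 1 = 3
  Position 0: "pi"
  Position 1: "il"
  Position 2: "ll"
Bigrams = "pi", "il", "ll"


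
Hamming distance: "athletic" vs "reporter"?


Comparing character by character (same length = 8):
  Pos 0: 'a' vs 'r' !=
  Pos 1: 't' vs 'e' !=
  Pos 2: 'h' vs 'p' !=
  Pos 3: 'l' vs 'o' !=
  Pos 4: 'e' vs 'r' !=
  Pos 5: 't' vs 't' =
  Pos 6: 'i' vs 'e' !=
  Pos 7: 'c' vs 'r' !=
Hamming distance = 7


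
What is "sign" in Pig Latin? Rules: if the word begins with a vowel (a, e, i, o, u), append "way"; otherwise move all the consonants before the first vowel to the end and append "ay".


Word: "sign"
Starts with consonant(s) → move to end, add 'ay'
Consonant cluster: "s"
Pig Latin = "ignsay"


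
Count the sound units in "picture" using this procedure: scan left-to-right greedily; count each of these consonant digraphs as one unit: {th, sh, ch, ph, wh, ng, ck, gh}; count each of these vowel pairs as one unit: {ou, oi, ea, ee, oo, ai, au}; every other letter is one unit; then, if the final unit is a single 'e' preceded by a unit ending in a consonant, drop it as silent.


Word: "picture" (7 letters)
Left-to-right scan:
  [1] 'p' (letter)
  [2] 'i' (letter)
  [3] 'c' (letter)
  [4] 't' (letter)
  [5] 'u' (letter)
  [6] 'r' (letter)
  [7] 'e' (letter)
Units from scan: 7
Final unit is 'e' after a consonant -> drop as silent (-1)
Sound units = 6 units


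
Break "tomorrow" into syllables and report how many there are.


Word: "tomorrow"
Syllable breakdown: to-mor-row
Counting: 3 parts
= 3 syllables


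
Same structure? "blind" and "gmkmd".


Pattern of "blind": [0, 1, 2, 3, 4]
Pattern of "gmkmd": [0, 1, 2, 1, 3]
Patterns do not match
Same pattern = No


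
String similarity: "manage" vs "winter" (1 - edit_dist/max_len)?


Word 1: "manage" (length 6)
Word 2: "winter" (length 6)
One optimal edit sequence:
  1. substitute 'm' -> 'w'  (+1)
  2. substitute 'a' -> 'i'  (+1)
  3. keep 'n'
  4. substitute 'a' -> 't'  (+1)
  5. substitute 'g' -> 'e'  (+1)
  6. substitute 'e' -> 'r'  (+1)
Edit distance = 5
Max length = max(6, 6) = 6
Similarity = 1 - 5/6
= 0.1667


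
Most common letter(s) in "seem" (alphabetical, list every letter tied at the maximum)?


Word: "seem"
Letter counts:
  'e': 2
  'm': 1
  's': 1
Maximum count = 2
Most frequent = 'e' (2 times each)


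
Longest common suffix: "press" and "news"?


Word 1: "press"
Word 2: "news"
Comparing from end:
  Pos -1: 's' == 's'
  Pos -2: 's' != 'w' (stop)
LCS = "s" (length 1)
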